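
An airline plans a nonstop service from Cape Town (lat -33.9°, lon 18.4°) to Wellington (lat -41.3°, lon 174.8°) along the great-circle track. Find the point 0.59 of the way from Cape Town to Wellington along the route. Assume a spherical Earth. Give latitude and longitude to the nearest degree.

≈ lat -74°, lon 118°

Write both endpoints as unit vectors p₁, p₂ with components (cos φ cos λ, cos φ sin λ, sin φ).
The central angle between the endpoints is δ = arccos(p₁·p₂) ≈ 1.776 rad (101.7°).
Interpolate at f = 0.59 with slerp weights a = sin((1−f)δ)/sin δ ≈ 0.680, b = sin(fδ)/sin δ ≈ 0.885.
p = a·p₁ + b·p₂ ≈ (-0.127, 0.238, -0.963); φ = arcsin(p_z) ≈ -74.34°, λ = atan2(p_y, p_x) ≈ 118.00°.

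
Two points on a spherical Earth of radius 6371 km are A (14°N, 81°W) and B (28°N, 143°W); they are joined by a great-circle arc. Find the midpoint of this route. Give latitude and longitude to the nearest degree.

Convert each endpoint to a unit vector on the sphere (x = cos φ cos λ, y = cos φ sin λ, z = sin φ).
The central angle between the endpoints is δ = arccos(p₁·p₂) ≈ 1.029 rad (59.0°).
Interpolate at f = 1/2 with slerp weights a = sin((1−f)δ)/sin δ ≈ 0.574, b = sin(fδ)/sin δ ≈ 0.574.
p = a·p₁ + b·p₂ ≈ (-0.318, -0.856, 0.409); φ = arcsin(p_z) ≈ 24.12°, λ = atan2(p_y, p_x) ≈ -110.38°.

≈ (24°N, 110°W)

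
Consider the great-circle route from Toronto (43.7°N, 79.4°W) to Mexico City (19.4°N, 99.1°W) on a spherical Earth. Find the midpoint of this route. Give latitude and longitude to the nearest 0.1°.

≈ 31.9°N, 90.6°W

Write both endpoints as unit vectors p₁, p₂ with components (cos φ cos λ, cos φ sin λ, sin φ).
The central angle between the endpoints is δ = arccos(p₁·p₂) ≈ 0.513 rad (29.4°).
Interpolate at f = 1/2 with slerp weights a = sin((1−f)δ)/sin δ ≈ 0.517, b = sin(fδ)/sin δ ≈ 0.517.
p = a·p₁ + b·p₂ ≈ (-0.008, -0.849, 0.529); φ = arcsin(p_z) ≈ 31.92°, λ = atan2(p_y, p_x) ≈ -90.56°.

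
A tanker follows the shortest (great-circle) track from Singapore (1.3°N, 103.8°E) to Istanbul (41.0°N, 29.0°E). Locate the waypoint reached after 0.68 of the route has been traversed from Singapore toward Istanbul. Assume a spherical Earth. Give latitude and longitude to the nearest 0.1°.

≈ 33.0°N, 58.7°E

Convert each endpoint to a unit vector on the sphere (x = cos φ cos λ, y = cos φ sin λ, z = sin φ).
The central angle between the endpoints is δ = arccos(p₁·p₂) ≈ 1.356 rad (77.7°).
Interpolate at f = 0.68 with slerp weights a = sin((1−f)δ)/sin δ ≈ 0.430, b = sin(fδ)/sin δ ≈ 0.816.
p = a·p₁ + b·p₂ ≈ (0.436, 0.716, 0.545); φ = arcsin(p_z) ≈ 33.02°, λ = atan2(p_y, p_x) ≈ 58.69°.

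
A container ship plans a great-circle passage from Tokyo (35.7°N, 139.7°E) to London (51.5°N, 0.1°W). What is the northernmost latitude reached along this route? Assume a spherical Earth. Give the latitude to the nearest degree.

≈ 71°N

The great circle lies in the plane with unit normal n̂ = (p₁ × p₂)/|p₁ × p₂|.
Here n̂_z ≈ -0.327; the vertex latitude is φ_max = arccos|n̂_z| ≈ 70.9°.
Check via Clairaut: cos φ_max = |cos φ₁| · sin C = cos(35.7°)·sin(23.8°) ≈ 0.327, again giving ≈ 70.9°.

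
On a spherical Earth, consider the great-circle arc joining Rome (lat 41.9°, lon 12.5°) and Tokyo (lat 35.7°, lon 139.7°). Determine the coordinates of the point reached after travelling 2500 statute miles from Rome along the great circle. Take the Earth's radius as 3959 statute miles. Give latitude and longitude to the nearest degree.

≈ lat 61°, lon 64°

Write both endpoints as unit vectors p₁, p₂ with components (cos φ cos λ, cos φ sin λ, sin φ).
The central angle between the endpoints is δ = arccos(p₁·p₂) ≈ 1.547 rad (88.6°). The total great-circle distance is δ·R ≈ 1.547 × 3959 ≈ 6123 mi, so the target fraction is f = 2500/6123 ≈ 0.408.
Interpolate at f ≈ 0.408 with slerp weights a = sin((1−f)δ)/sin δ ≈ 0.793, b = sin(fδ)/sin δ ≈ 0.591.
p = a·p₁ + b·p₂ ≈ (0.210, 0.438, 0.874); φ = arcsin(p_z) ≈ 60.93°, λ = atan2(p_y, p_x) ≈ 64.34°.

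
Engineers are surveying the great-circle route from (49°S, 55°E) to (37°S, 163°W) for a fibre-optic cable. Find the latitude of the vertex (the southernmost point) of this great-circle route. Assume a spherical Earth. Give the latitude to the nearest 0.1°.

≈ 71.2°S

The great circle lies in the plane with unit normal n̂ = (p₁ × p₂)/|p₁ × p₂|.
Here n̂_z ≈ +0.323; the vertex latitude is φ_max = arccos|n̂_z| ≈ 71.2°.
Check via Clairaut: cos φ_max = |cos φ₁| · sin C = cos(49.0°)·sin(150.5°) ≈ 0.323, again giving ≈ 71.2°.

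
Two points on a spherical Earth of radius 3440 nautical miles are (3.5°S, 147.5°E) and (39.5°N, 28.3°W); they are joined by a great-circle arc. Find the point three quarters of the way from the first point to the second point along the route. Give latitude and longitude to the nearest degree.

≈ (75°N, 12°W)

Write both endpoints as unit vectors p₁, p₂ with components (cos φ cos λ, cos φ sin λ, sin φ).
The central angle between the endpoints is δ = arccos(p₁·p₂) ≈ 2.510 rad (143.8°).
Interpolate at f = 3/4 with slerp weights a = sin((1−f)δ)/sin δ ≈ 0.994, b = sin(fδ)/sin δ ≈ 1.612.
p = a·p₁ + b·p₂ ≈ (0.258, -0.056, 0.964); φ = arcsin(p_z) ≈ 74.68°, λ = atan2(p_y, p_x) ≈ -12.34°.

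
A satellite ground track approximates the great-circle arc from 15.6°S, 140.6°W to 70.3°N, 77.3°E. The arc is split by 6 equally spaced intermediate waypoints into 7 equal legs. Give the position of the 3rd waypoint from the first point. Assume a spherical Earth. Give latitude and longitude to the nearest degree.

≈ 35°N, 154°W

Convert each endpoint to a unit vector on the sphere (x = cos φ cos λ, y = cos φ sin λ, z = sin φ).
The central angle between the endpoints is δ = arccos(p₁·p₂) ≈ 2.105 rad (120.6°).
Interpolate at f = 3/7 with slerp weights a = sin((1−f)δ)/sin δ ≈ 1.084, b = sin(fδ)/sin δ ≈ 0.912.
p = a·p₁ + b·p₂ ≈ (-0.739, -0.363, 0.567); φ = arcsin(p_z) ≈ 34.54°, λ = atan2(p_y, p_x) ≈ -153.85°.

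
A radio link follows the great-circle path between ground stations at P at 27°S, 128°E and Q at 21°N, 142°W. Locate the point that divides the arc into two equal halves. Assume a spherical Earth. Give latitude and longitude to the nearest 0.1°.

≈ 4.2°S, 174.3°E

Convert each endpoint to a unit vector on the sphere (x = cos φ cos λ, y = cos φ sin λ, z = sin φ).
The central angle between the endpoints is δ = arccos(p₁·p₂) ≈ 1.734 rad (99.4°).
Interpolate at f = 1/2 with slerp weights a = sin((1−f)δ)/sin δ ≈ 0.773, b = sin(fδ)/sin δ ≈ 0.773.
p = a·p₁ + b·p₂ ≈ (-0.992, 0.098, -0.074); φ = arcsin(p_z) ≈ -4.24°, λ = atan2(p_y, p_x) ≈ 174.34°.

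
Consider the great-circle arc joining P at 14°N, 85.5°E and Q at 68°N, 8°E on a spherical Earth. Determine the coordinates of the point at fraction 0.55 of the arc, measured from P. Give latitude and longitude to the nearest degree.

Write both endpoints as unit vectors p₁, p₂ with components (cos φ cos λ, cos φ sin λ, sin φ).
The central angle between the endpoints is δ = arccos(p₁·p₂) ≈ 1.263 rad (72.4°).
Interpolate at f = 0.55 with slerp weights a = sin((1−f)δ)/sin δ ≈ 0.565, b = sin(fδ)/sin δ ≈ 0.672.
p = a·p₁ + b·p₂ ≈ (0.292, 0.581, 0.759); φ = arcsin(p_z) ≈ 49.41°, λ = atan2(p_y, p_x) ≈ 63.32°.

≈ 49°N, 63°E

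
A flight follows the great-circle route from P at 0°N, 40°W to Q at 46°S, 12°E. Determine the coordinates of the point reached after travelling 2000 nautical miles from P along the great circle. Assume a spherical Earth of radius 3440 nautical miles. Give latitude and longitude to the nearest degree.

≈ 26°S, 18°W

Convert each endpoint to a unit vector on the sphere (x = cos φ cos λ, y = cos φ sin λ, z = sin φ).
The central angle between the endpoints is δ = arccos(p₁·p₂) ≈ 1.129 rad (64.7°). The total great-circle distance is δ·R ≈ 1.129 × 3440 ≈ 3883 nmi, so the target fraction is f = 2000/3883 ≈ 0.515.
Interpolate at f ≈ 0.515 with slerp weights a = sin((1−f)δ)/sin δ ≈ 0.576, b = sin(fδ)/sin δ ≈ 0.608.
p = a·p₁ + b·p₂ ≈ (0.854, -0.282, -0.437); φ = arcsin(p_z) ≈ -25.92°, λ = atan2(p_y, p_x) ≈ -18.30°.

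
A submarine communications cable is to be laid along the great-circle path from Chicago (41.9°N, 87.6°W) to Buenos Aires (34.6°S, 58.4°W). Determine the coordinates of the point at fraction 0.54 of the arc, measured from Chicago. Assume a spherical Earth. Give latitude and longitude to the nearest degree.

≈ 1°N, 71°W

The haversine formula gives a central angle δ ≈ 1.415 rad (81.0°) between the endpoints.
Interpolate at f = 0.54 with slerp weights a = sin((1−f)δ)/sin δ ≈ 0.613, b = sin(fδ)/sin δ ≈ 0.700.
p = a·p₁ + b·p₂ ≈ (0.321, -0.947, 0.012); φ = arcsin(p_z) ≈ 0.68°, λ = atan2(p_y, p_x) ≈ -71.27°.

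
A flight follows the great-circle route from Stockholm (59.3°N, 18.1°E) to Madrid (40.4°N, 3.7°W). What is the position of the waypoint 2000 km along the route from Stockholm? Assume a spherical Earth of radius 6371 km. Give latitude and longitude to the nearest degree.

Write both endpoints as unit vectors p₁, p₂ with components (cos φ cos λ, cos φ sin λ, sin φ).
The central angle between the endpoints is δ = arccos(p₁·p₂) ≈ 0.407 rad (23.3°). The total great-circle distance is δ·R ≈ 0.407 × 6371 ≈ 2594 km, so the target fraction is f = 2000/2594 ≈ 0.771.
Interpolate at f ≈ 0.771 with slerp weights a = sin((1−f)δ)/sin δ ≈ 0.235, b = sin(fδ)/sin δ ≈ 0.780.
p = a·p₁ + b·p₂ ≈ (0.707, -0.001, 0.707); φ = arcsin(p_z) ≈ 45.03°, λ = atan2(p_y, p_x) ≈ -0.09°.

≈ 45°N, 0°E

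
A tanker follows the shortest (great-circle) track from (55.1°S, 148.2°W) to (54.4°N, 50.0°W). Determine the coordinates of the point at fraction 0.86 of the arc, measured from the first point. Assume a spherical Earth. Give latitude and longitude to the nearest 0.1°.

≈ (41.1°N, 70.5°W)

From cos δ = sin φ₁ sin φ₂ + cos φ₁ cos φ₂ cos Δλ, the central angle is δ ≈ 2.367 rad (135.6°).
Interpolate at f = 0.86 with slerp weights a = sin((1−f)δ)/sin δ ≈ 0.465, b = sin(fδ)/sin δ ≈ 1.278.
p = a·p₁ + b·p₂ ≈ (0.252, -0.710, 0.658); φ = arcsin(p_z) ≈ 41.12°, λ = atan2(p_y, p_x) ≈ -70.45°.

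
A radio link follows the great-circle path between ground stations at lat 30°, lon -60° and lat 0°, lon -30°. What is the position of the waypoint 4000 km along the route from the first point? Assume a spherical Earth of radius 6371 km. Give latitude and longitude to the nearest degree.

Write both endpoints as unit vectors p₁, p₂ with components (cos φ cos λ, cos φ sin λ, sin φ).
The central angle between the endpoints is δ = arccos(p₁·p₂) ≈ 0.723 rad (41.4°). The total great-circle distance is δ·R ≈ 0.723 × 6371 ≈ 4605 km, so the target fraction is f = 4000/4605 ≈ 0.869.
Interpolate at f ≈ 0.869 with slerp weights a = sin((1−f)δ)/sin δ ≈ 0.143, b = sin(fδ)/sin δ ≈ 0.888.
p = a·p₁ + b·p₂ ≈ (0.831, -0.551, 0.072); φ = arcsin(p_z) ≈ 4.11°, λ = atan2(p_y, p_x) ≈ -33.57°.

≈ lat 4°, lon -34°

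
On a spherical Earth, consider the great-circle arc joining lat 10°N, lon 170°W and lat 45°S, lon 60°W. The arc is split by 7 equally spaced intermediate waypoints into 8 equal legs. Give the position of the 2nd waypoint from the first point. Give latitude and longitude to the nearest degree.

Write both endpoints as unit vectors p₁, p₂ with components (cos φ cos λ, cos φ sin λ, sin φ).
The central angle between the endpoints is δ = arccos(p₁·p₂) ≈ 1.940 rad (111.2°).
Interpolate at f = 2/8 with slerp weights a = sin((1−f)δ)/sin δ ≈ 1.065, b = sin(fδ)/sin δ ≈ 0.500.
p = a·p₁ + b·p₂ ≈ (-0.856, -0.488, -0.169); φ = arcsin(p_z) ≈ -9.70°, λ = atan2(p_y, p_x) ≈ -150.31°.

≈ lat 10°S, lon 150°W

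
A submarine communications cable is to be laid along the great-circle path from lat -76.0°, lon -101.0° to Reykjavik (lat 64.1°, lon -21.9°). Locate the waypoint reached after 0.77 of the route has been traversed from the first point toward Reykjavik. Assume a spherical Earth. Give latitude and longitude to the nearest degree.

The haversine formula gives a central angle δ ≈ 2.592 rad (148.5°) between the endpoints.
Interpolate at f = 0.77 with slerp weights a = sin((1−f)δ)/sin δ ≈ 1.075, b = sin(fδ)/sin δ ≈ 1.745.
p = a·p₁ + b·p₂ ≈ (0.657, -0.540, 0.526); φ = arcsin(p_z) ≈ 31.73°, λ = atan2(p_y, p_x) ≈ -39.38°.

≈ lat 32°, lon -39°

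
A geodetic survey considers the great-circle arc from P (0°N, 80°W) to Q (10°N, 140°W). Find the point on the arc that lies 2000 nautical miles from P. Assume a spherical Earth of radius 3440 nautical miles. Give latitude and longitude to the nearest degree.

≈ (6°N, 113°W)

The haversine formula gives a central angle δ ≈ 1.056 rad (60.5°) between the endpoints. The total great-circle distance is δ·R ≈ 1.056 × 3440 ≈ 3632 nmi, so the target fraction is f = 2000/3632 ≈ 0.551.
Interpolate at f ≈ 0.551 with slerp weights a = sin((1−f)δ)/sin δ ≈ 0.525, b = sin(fδ)/sin δ ≈ 0.631.
p = a·p₁ + b·p₂ ≈ (-0.385, -0.916, 0.110); φ = arcsin(p_z) ≈ 6.29°, λ = atan2(p_y, p_x) ≈ -112.78°.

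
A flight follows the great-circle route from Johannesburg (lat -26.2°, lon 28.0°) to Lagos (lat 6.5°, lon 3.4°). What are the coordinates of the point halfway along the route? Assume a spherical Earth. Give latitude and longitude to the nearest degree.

≈ lat -10°, lon 15°

The haversine formula gives a central angle δ ≈ 0.707 rad (40.5°) between the endpoints.
Interpolate at f = 1/2 with slerp weights a = sin((1−f)δ)/sin δ ≈ 0.533, b = sin(fδ)/sin δ ≈ 0.533.
p = a·p₁ + b·p₂ ≈ (0.951, 0.256, -0.175); φ = arcsin(p_z) ≈ -10.08°, λ = atan2(p_y, p_x) ≈ 15.06°.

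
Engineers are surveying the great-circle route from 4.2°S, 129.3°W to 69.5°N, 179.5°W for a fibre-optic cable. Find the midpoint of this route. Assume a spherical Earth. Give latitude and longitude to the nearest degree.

≈ 35°N, 142°W

Write both endpoints as unit vectors p₁, p₂ with components (cos φ cos λ, cos φ sin λ, sin φ).
The central angle between the endpoints is δ = arccos(p₁·p₂) ≈ 1.415 rad (81.1°).
Interpolate at f = 1/2 with slerp weights a = sin((1−f)δ)/sin δ ≈ 0.658, b = sin(fδ)/sin δ ≈ 0.658.
p = a·p₁ + b·p₂ ≈ (-0.646, -0.510, 0.568); φ = arcsin(p_z) ≈ 34.62°, λ = atan2(p_y, p_x) ≈ -141.72°.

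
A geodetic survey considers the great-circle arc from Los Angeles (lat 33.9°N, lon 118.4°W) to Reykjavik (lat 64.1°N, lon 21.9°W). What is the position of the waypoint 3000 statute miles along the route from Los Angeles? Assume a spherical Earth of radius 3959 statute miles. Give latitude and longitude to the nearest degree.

Convert each endpoint to a unit vector on the sphere (x = cos φ cos λ, y = cos φ sin λ, z = sin φ).
The central angle between the endpoints is δ = arccos(p₁·p₂) ≈ 1.092 rad (62.6°). The total great-circle distance is δ·R ≈ 1.092 × 3959 ≈ 4323 mi, so the target fraction is f = 3000/4323 ≈ 0.694.
Interpolate at f ≈ 0.694 with slerp weights a = sin((1−f)δ)/sin δ ≈ 0.370, b = sin(fδ)/sin δ ≈ 0.774.
p = a·p₁ + b·p₂ ≈ (0.168, -0.396, 0.903); φ = arcsin(p_z) ≈ 64.52°, λ = atan2(p_y, p_x) ≈ -67.02°.

≈ lat 65°N, lon 67°W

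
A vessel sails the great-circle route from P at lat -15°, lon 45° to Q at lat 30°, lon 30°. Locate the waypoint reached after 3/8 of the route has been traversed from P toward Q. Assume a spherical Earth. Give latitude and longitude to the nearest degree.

≈ lat 2°, lon 40°

Convert each endpoint to a unit vector on the sphere (x = cos φ cos λ, y = cos φ sin λ, z = sin φ).
The central angle between the endpoints is δ = arccos(p₁·p₂) ≈ 0.825 rad (47.3°).
Interpolate at f = 3/8 with slerp weights a = sin((1−f)δ)/sin δ ≈ 0.671, b = sin(fδ)/sin δ ≈ 0.414.
p = a·p₁ + b·p₂ ≈ (0.769, 0.638, 0.034); φ = arcsin(p_z) ≈ 1.92°, λ = atan2(p_y, p_x) ≈ 39.67°.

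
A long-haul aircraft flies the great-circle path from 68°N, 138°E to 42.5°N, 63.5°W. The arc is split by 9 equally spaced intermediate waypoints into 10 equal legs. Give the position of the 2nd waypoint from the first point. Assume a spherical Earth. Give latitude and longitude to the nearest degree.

From cos δ = sin φ₁ sin φ₂ + cos φ₁ cos φ₂ cos Δλ, the central angle is δ ≈ 1.192 rad (68.3°).
Interpolate at f = 2/10 with slerp weights a = sin((1−f)δ)/sin δ ≈ 0.878, b = sin(fδ)/sin δ ≈ 0.254.
p = a·p₁ + b·p₂ ≈ (-0.161, 0.052, 0.986); φ = arcsin(p_z) ≈ 80.27°, λ = atan2(p_y, p_x) ≈ 161.98°.

≈ 80°N, 162°E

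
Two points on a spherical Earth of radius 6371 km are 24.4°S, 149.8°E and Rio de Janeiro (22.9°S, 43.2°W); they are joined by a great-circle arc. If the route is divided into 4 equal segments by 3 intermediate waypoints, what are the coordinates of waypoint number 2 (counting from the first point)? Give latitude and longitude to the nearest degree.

Write both endpoints as unit vectors p₁, p₂ with components (cos φ cos λ, cos φ sin λ, sin φ).
The central angle between the endpoints is δ = arccos(p₁·p₂) ≈ 2.287 rad (131.0°).
Interpolate at f = 2/4 with slerp weights a = sin((1−f)δ)/sin δ ≈ 1.207, b = sin(fδ)/sin δ ≈ 1.207.
p = a·p₁ + b·p₂ ≈ (-0.139, -0.208, -0.968); φ = arcsin(p_z) ≈ -75.49°, λ = atan2(p_y, p_x) ≈ -123.82°.

≈ 75°S, 124°W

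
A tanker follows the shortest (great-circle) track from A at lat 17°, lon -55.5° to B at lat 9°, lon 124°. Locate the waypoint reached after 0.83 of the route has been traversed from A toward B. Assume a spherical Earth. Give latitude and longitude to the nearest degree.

The haversine formula gives a central angle δ ≈ 2.688 rad (154.0°) between the endpoints.
Interpolate at f = 0.83 with slerp weights a = sin((1−f)δ)/sin δ ≈ 1.006, b = sin(fδ)/sin δ ≈ 1.802.
p = a·p₁ + b·p₂ ≈ (-0.450, 0.682, 0.576); φ = arcsin(p_z) ≈ 35.17°, λ = atan2(p_y, p_x) ≈ 123.41°.

≈ lat 35°, lon 123°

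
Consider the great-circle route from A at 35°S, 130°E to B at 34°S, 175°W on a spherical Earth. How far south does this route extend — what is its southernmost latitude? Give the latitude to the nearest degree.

≈ 38°S

The great circle lies in the plane with unit normal n̂ = (p₁ × p₂)/|p₁ × p₂|.
Here n̂_z ≈ +0.790; the vertex latitude is φ_max = arccos|n̂_z| ≈ 37.8°.
Check via Clairaut: cos φ_max = |cos φ₁| · sin C = cos(35.0°)·sin(105.3°) ≈ 0.790, again giving ≈ 37.8°.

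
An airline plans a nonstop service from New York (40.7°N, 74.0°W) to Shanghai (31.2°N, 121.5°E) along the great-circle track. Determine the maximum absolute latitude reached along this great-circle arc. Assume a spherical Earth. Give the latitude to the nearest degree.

The great circle lies in the plane with unit normal n̂ = (p₁ × p₂)/|p₁ × p₂|.
Here n̂_z ≈ -0.181; the vertex latitude is φ_max = arccos|n̂_z| ≈ 79.6°.
Check via Clairaut: cos φ_max = |cos φ₁| · sin C = cos(40.7°)·sin(13.8°) ≈ 0.181, again giving ≈ 79.6°.

≈ 80°N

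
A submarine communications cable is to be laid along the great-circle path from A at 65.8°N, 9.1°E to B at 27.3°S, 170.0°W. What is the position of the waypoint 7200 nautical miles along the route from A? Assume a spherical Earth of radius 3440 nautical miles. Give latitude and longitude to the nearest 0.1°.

≈ 5.7°S, 169.8°W

Write both endpoints as unit vectors p₁, p₂ with components (cos φ cos λ, cos φ sin λ, sin φ).
The central angle between the endpoints is δ = arccos(p₁·p₂) ≈ 2.470 rad (141.5°). The total great-circle distance is δ·R ≈ 2.470 × 3440 ≈ 8495 nmi, so the target fraction is f = 7200/8495 ≈ 0.848.
Interpolate at f ≈ 0.848 with slerp weights a = sin((1−f)δ)/sin δ ≈ 0.591, b = sin(fδ)/sin δ ≈ 1.392.
p = a·p₁ + b·p₂ ≈ (-0.979, -0.177, -0.100); φ = arcsin(p_z) ≈ -5.73°, λ = atan2(p_y, p_x) ≈ -169.78°.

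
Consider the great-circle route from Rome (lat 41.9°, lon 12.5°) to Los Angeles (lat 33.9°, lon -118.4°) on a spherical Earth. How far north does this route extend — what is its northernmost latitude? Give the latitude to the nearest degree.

≈ 62°

The great circle lies in the plane with unit normal n̂ = (p₁ × p₂)/|p₁ × p₂|.
Here n̂_z ≈ -0.467; the vertex latitude is φ_max = arccos|n̂_z| ≈ 62.1°.
Check via Clairaut: cos φ_max = |cos φ₁| · sin C = cos(41.9°)·sin(38.9°) ≈ 0.467, again giving ≈ 62.1°.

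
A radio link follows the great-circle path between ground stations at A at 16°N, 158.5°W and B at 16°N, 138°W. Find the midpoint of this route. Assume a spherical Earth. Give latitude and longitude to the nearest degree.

From cos δ = sin φ₁ sin φ₂ + cos φ₁ cos φ₂ cos Δλ, the central angle is δ ≈ 0.344 rad (19.7°).
Interpolate at f = 1/2 with slerp weights a = sin((1−f)δ)/sin δ ≈ 0.507, b = sin(fδ)/sin δ ≈ 0.507.
p = a·p₁ + b·p₂ ≈ (-0.816, -0.505, 0.280); φ = arcsin(p_z) ≈ 16.25°, λ = atan2(p_y, p_x) ≈ -148.25°.

≈ 16°N, 148°W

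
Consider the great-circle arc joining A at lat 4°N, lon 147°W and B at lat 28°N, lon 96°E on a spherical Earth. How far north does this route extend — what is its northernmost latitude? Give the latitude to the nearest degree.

≈ 32°N

The great circle lies in the plane with unit normal n̂ = (p₁ × p₂)/|p₁ × p₂|.
Here n̂_z ≈ -0.844; the vertex latitude is φ_max = arccos|n̂_z| ≈ 32.5°.
Check via Clairaut: cos φ_max = |cos φ₁| · sin C = cos(4.0°)·sin(57.8°) ≈ 0.844, again giving ≈ 32.5°.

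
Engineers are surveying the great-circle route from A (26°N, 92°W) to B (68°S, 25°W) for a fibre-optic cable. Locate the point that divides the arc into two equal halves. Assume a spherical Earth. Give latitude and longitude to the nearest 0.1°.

≈ (23.9°S, 73.7°W)

From cos δ = sin φ₁ sin φ₂ + cos φ₁ cos φ₂ cos Δλ, the central angle is δ ≈ 1.849 rad (106.0°).
Interpolate at f = 1/2 with slerp weights a = sin((1−f)δ)/sin δ ≈ 0.830, b = sin(fδ)/sin δ ≈ 0.830.
p = a·p₁ + b·p₂ ≈ (0.256, -0.877, -0.406); φ = arcsin(p_z) ≈ -23.95°, λ = atan2(p_y, p_x) ≈ -73.74°.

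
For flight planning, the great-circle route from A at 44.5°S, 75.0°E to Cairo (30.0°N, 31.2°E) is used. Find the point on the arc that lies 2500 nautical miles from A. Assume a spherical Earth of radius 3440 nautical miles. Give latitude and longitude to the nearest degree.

Write both endpoints as unit vectors p₁, p₂ with components (cos φ cos λ, cos φ sin λ, sin φ).
The central angle between the endpoints is δ = arccos(p₁·p₂) ≈ 1.475 rad (84.5°). The total great-circle distance is δ·R ≈ 1.475 × 3440 ≈ 5075 nmi, so the target fraction is f = 2500/5075 ≈ 0.493.
Interpolate at f ≈ 0.493 with slerp weights a = sin((1−f)δ)/sin δ ≈ 0.684, b = sin(fδ)/sin δ ≈ 0.667.
p = a·p₁ + b·p₂ ≈ (0.621, 0.770, -0.145); φ = arcsin(p_z) ≈ -8.36°, λ = atan2(p_y, p_x) ≈ 51.15°.

≈ 8°S, 51°E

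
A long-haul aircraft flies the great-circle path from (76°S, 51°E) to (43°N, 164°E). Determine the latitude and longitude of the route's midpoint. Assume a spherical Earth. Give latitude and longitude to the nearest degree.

≈ (23°S, 145°E)

Convert each endpoint to a unit vector on the sphere (x = cos φ cos λ, y = cos φ sin λ, z = sin φ).
The central angle between the endpoints is δ = arccos(p₁·p₂) ≈ 2.390 rad (137.0°).
Interpolate at f = 1/2 with slerp weights a = sin((1−f)δ)/sin δ ≈ 1.363, b = sin(fδ)/sin δ ≈ 1.363.
p = a·p₁ + b·p₂ ≈ (-0.751, 0.531, -0.393); φ = arcsin(p_z) ≈ -23.14°, λ = atan2(p_y, p_x) ≈ 144.73°.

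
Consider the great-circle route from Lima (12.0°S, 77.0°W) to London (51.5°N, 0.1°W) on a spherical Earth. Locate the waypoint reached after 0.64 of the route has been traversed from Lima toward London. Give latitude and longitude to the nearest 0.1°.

≈ 33.7°N, 38.6°W

Write both endpoints as unit vectors p₁, p₂ with components (cos φ cos λ, cos φ sin λ, sin φ).
The central angle between the endpoints is δ = arccos(p₁·p₂) ≈ 1.596 rad (91.4°).
Interpolate at f = 0.64 with slerp weights a = sin((1−f)δ)/sin δ ≈ 0.543, b = sin(fδ)/sin δ ≈ 0.853.
p = a·p₁ + b·p₂ ≈ (0.651, -0.519, 0.555); φ = arcsin(p_z) ≈ 33.68°, λ = atan2(p_y, p_x) ≈ -38.58°.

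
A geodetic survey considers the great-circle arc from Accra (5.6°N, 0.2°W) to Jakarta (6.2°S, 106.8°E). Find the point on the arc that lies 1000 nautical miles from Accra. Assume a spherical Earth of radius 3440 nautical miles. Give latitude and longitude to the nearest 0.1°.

≈ 4.0°N, 16.4°E

Convert each endpoint to a unit vector on the sphere (x = cos φ cos λ, y = cos φ sin λ, z = sin φ).
The central angle between the endpoints is δ = arccos(p₁·p₂) ≈ 1.875 rad (107.4°). The total great-circle distance is δ·R ≈ 1.875 × 3440 ≈ 6451 nmi, so the target fraction is f = 1000/6451 ≈ 0.155.
Interpolate at f ≈ 0.155 with slerp weights a = sin((1−f)δ)/sin δ ≈ 1.048, b = sin(fδ)/sin δ ≈ 0.300.
p = a·p₁ + b·p₂ ≈ (0.957, 0.282, 0.070); φ = arcsin(p_z) ≈ 4.00°, λ = atan2(p_y, p_x) ≈ 16.44°.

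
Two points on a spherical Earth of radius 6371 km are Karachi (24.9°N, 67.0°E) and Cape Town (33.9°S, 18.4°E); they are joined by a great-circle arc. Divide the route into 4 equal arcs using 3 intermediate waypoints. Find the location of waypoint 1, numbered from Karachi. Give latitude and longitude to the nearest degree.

Write both endpoints as unit vectors p₁, p₂ with components (cos φ cos λ, cos φ sin λ, sin φ).
The central angle between the endpoints is δ = arccos(p₁·p₂) ≈ 1.305 rad (74.7°).
Interpolate at f = 1/4 with slerp weights a = sin((1−f)δ)/sin δ ≈ 0.860, b = sin(fδ)/sin δ ≈ 0.332.
p = a·p₁ + b·p₂ ≈ (0.566, 0.805, 0.177); φ = arcsin(p_z) ≈ 10.19°, λ = atan2(p_y, p_x) ≈ 54.87°.

≈ 10°N, 55°E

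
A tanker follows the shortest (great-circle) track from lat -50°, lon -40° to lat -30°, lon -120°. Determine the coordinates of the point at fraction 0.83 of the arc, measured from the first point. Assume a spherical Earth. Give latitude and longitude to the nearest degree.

The haversine formula gives a central angle δ ≈ 1.070 rad (61.3°) between the endpoints.
Interpolate at f = 0.83 with slerp weights a = sin((1−f)δ)/sin δ ≈ 0.206, b = sin(fδ)/sin δ ≈ 0.885.
p = a·p₁ + b·p₂ ≈ (-0.281, -0.749, -0.600); φ = arcsin(p_z) ≈ -36.89°, λ = atan2(p_y, p_x) ≈ -110.60°.

≈ lat -37°, lon -111°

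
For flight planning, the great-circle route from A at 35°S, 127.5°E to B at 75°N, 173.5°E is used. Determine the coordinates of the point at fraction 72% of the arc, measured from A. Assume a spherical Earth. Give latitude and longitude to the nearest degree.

From cos δ = sin φ₁ sin φ₂ + cos φ₁ cos φ₂ cos Δλ, the central angle is δ ≈ 1.990 rad (114.0°).
Interpolate at f = 0.72 with slerp weights a = sin((1−f)δ)/sin δ ≈ 0.579, b = sin(fδ)/sin δ ≈ 1.084.
p = a·p₁ + b·p₂ ≈ (-0.567, 0.408, 0.715); φ = arcsin(p_z) ≈ 45.67°, λ = atan2(p_y, p_x) ≈ 144.29°.

≈ 46°N, 144°E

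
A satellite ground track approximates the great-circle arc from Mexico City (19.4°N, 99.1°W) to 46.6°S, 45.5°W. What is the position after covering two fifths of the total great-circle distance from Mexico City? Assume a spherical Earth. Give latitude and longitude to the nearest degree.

≈ 8°S, 81°W

The haversine formula gives a central angle δ ≈ 1.427 rad (81.8°) between the endpoints.
Interpolate at f = 2/5 with slerp weights a = sin((1−f)δ)/sin δ ≈ 0.763, b = sin(fδ)/sin δ ≈ 0.546.
p = a·p₁ + b·p₂ ≈ (0.149, -0.978, -0.143); φ = arcsin(p_z) ≈ -8.23°, λ = atan2(p_y, p_x) ≈ -81.34°.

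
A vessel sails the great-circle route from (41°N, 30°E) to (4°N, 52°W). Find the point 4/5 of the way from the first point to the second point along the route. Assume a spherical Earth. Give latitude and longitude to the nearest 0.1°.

Convert each endpoint to a unit vector on the sphere (x = cos φ cos λ, y = cos φ sin λ, z = sin φ).
The central angle between the endpoints is δ = arccos(p₁·p₂) ≈ 1.420 rad (81.3°).
Interpolate at f = 4/5 with slerp weights a = sin((1−f)δ)/sin δ ≈ 0.283, b = sin(fδ)/sin δ ≈ 0.917.
p = a·p₁ + b·p₂ ≈ (0.749, -0.614, 0.250); φ = arcsin(p_z) ≈ 14.47°, λ = atan2(p_y, p_x) ≈ -39.37°.

≈ (14.5°N, 39.4°W)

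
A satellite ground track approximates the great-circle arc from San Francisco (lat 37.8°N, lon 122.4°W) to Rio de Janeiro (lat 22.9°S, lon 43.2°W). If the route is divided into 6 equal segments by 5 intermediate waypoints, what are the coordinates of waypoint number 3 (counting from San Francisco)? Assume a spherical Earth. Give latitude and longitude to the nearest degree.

≈ lat 10°N, lon 79°W

Write both endpoints as unit vectors p₁, p₂ with components (cos φ cos λ, cos φ sin λ, sin φ).
The central angle between the endpoints is δ = arccos(p₁·p₂) ≈ 1.673 rad (95.9°).
Interpolate at f = 3/6 with slerp weights a = sin((1−f)δ)/sin δ ≈ 0.746, b = sin(fδ)/sin δ ≈ 0.746.
p = a·p₁ + b·p₂ ≈ (0.185, -0.968, 0.167); φ = arcsin(p_z) ≈ 9.61°, λ = atan2(p_y, p_x) ≈ -79.18°.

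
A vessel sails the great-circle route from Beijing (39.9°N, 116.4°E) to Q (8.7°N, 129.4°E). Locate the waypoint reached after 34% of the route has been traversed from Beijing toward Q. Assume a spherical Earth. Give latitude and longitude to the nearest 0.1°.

≈ (29.4°N, 121.6°E)

Convert each endpoint to a unit vector on the sphere (x = cos φ cos λ, y = cos φ sin λ, z = sin φ).
The central angle between the endpoints is δ = arccos(p₁·p₂) ≈ 0.581 rad (33.3°).
Interpolate at f = 0.34 with slerp weights a = sin((1−f)δ)/sin δ ≈ 0.682, b = sin(fδ)/sin δ ≈ 0.358.
p = a·p₁ + b·p₂ ≈ (-0.457, 0.742, 0.491); φ = arcsin(p_z) ≈ 29.43°, λ = atan2(p_y, p_x) ≈ 121.64°.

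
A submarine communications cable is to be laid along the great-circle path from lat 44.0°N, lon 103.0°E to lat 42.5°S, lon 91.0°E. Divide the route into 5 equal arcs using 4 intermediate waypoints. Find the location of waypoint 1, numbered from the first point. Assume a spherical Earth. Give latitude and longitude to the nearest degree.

≈ lat 27°N, lon 100°E

The haversine formula gives a central angle δ ≈ 1.521 rad (87.2°) between the endpoints.
Interpolate at f = 1/5 with slerp weights a = sin((1−f)δ)/sin δ ≈ 0.939, b = sin(fδ)/sin δ ≈ 0.300.
p = a·p₁ + b·p₂ ≈ (-0.156, 0.879, 0.450); φ = arcsin(p_z) ≈ 26.73°, λ = atan2(p_y, p_x) ≈ 100.05°.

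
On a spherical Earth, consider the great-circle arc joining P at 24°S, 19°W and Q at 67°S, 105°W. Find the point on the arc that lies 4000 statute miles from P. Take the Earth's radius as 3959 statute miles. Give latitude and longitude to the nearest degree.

The haversine formula gives a central angle δ ≈ 1.160 rad (66.5°) between the endpoints. The total great-circle distance is δ·R ≈ 1.160 × 3959 ≈ 4593 mi, so the target fraction is f = 4000/4593 ≈ 0.871.
Interpolate at f ≈ 0.871 with slerp weights a = sin((1−f)δ)/sin δ ≈ 0.163, b = sin(fδ)/sin δ ≈ 0.924.
p = a·p₁ + b·p₂ ≈ (0.047, -0.397, -0.917); φ = arcsin(p_z) ≈ -66.43°, λ = atan2(p_y, p_x) ≈ -83.24°.

≈ 66°S, 83°W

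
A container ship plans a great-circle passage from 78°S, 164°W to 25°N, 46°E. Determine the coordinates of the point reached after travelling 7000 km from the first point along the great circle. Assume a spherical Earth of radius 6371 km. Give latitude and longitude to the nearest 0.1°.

≈ 36.8°S, 54.1°E

From cos δ = sin φ₁ sin φ₂ + cos φ₁ cos φ₂ cos Δλ, the central angle is δ ≈ 2.185 rad (125.2°). The total great-circle distance is δ·R ≈ 2.185 × 6371 ≈ 13923 km, so the target fraction is f = 7000/13923 ≈ 0.503.
Interpolate at f ≈ 0.503 with slerp weights a = sin((1−f)δ)/sin δ ≈ 1.083, b = sin(fδ)/sin δ ≈ 1.090.
p = a·p₁ + b·p₂ ≈ (0.470, 0.649, -0.599); φ = arcsin(p_z) ≈ -36.79°, λ = atan2(p_y, p_x) ≈ 54.08°.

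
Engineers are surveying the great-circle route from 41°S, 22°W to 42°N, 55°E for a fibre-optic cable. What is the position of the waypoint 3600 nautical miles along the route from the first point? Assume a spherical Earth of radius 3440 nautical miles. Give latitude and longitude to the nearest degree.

From cos δ = sin φ₁ sin φ₂ + cos φ₁ cos φ₂ cos Δλ, the central angle is δ ≈ 1.889 rad (108.2°). The total great-circle distance is δ·R ≈ 1.889 × 3440 ≈ 6498 nmi, so the target fraction is f = 3600/6498 ≈ 0.554.
Interpolate at f ≈ 0.554 with slerp weights a = sin((1−f)δ)/sin δ ≈ 0.786, b = sin(fδ)/sin δ ≈ 0.911.
p = a·p₁ + b·p₂ ≈ (0.938, 0.333, 0.094); φ = arcsin(p_z) ≈ 5.42°, λ = atan2(p_y, p_x) ≈ 19.52°.

≈ 5°N, 20°E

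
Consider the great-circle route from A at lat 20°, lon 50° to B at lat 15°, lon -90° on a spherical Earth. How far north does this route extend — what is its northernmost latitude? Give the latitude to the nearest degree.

≈ 43°

The great circle lies in the plane with unit normal n̂ = (p₁ × p₂)/|p₁ × p₂|.
Here n̂_z ≈ -0.734; the vertex latitude is φ_max = arccos|n̂_z| ≈ 42.8°.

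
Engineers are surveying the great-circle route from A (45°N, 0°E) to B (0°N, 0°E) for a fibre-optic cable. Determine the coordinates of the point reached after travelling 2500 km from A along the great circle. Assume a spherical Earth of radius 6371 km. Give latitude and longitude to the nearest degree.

≈ (23°N, 0°E)

Convert each endpoint to a unit vector on the sphere (x = cos φ cos λ, y = cos φ sin λ, z = sin φ).
The central angle between the endpoints is δ = arccos(p₁·p₂) ≈ 0.785 rad (45.0°). The total great-circle distance is δ·R ≈ 0.785 × 6371 ≈ 5004 km, so the target fraction is f = 2500/5004 ≈ 0.500.
Interpolate at f ≈ 0.500 with slerp weights a = sin((1−f)δ)/sin δ ≈ 0.542, b = sin(fδ)/sin δ ≈ 0.541.
p = a·p₁ + b·p₂ ≈ (0.924, 0.000, 0.383); φ = arcsin(p_z) ≈ 22.52°, λ = atan2(p_y, p_x) ≈ 0.00°.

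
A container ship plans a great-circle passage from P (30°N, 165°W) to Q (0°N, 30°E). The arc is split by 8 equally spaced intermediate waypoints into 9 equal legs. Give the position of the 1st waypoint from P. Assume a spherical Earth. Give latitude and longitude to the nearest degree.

≈ (44°N, 176°W)

Write both endpoints as unit vectors p₁, p₂ with components (cos φ cos λ, cos φ sin λ, sin φ).
The central angle between the endpoints is δ = arccos(p₁·p₂) ≈ 2.562 rad (146.8°).
Interpolate at f = 1/9 with slerp weights a = sin((1−f)δ)/sin δ ≈ 1.388, b = sin(fδ)/sin δ ≈ 0.512.
p = a·p₁ + b·p₂ ≈ (-0.718, -0.055, 0.694); φ = arcsin(p_z) ≈ 43.97°, λ = atan2(p_y, p_x) ≈ -175.62°.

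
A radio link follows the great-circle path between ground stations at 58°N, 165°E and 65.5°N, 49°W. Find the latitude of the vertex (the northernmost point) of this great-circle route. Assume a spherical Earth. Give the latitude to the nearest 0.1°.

The great circle lies in the plane with unit normal n̂ = (p₁ × p₂)/|p₁ × p₂|.
Here n̂_z ≈ +0.152; the vertex latitude is φ_max = arccos|n̂_z| ≈ 81.2°.
Check via Clairaut: cos φ_max = |cos φ₁| · sin C = cos(58.0°)·sin(16.7°) ≈ 0.152, again giving ≈ 81.2°.

≈ 81.2°N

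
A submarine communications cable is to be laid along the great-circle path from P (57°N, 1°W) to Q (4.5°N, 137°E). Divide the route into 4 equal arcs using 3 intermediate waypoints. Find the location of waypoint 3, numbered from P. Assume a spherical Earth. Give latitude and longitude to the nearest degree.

Convert each endpoint to a unit vector on the sphere (x = cos φ cos λ, y = cos φ sin λ, z = sin φ).
The central angle between the endpoints is δ = arccos(p₁·p₂) ≈ 1.915 rad (109.7°).
Interpolate at f = 3/4 with slerp weights a = sin((1−f)δ)/sin δ ≈ 0.489, b = sin(fδ)/sin δ ≈ 1.053.
p = a·p₁ + b·p₂ ≈ (-0.501, 0.711, 0.493); φ = arcsin(p_z) ≈ 29.55°, λ = atan2(p_y, p_x) ≈ 125.17°.

≈ (30°N, 125°E)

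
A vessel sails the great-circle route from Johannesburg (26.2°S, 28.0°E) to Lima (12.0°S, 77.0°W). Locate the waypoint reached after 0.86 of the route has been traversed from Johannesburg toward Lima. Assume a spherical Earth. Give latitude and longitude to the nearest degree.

Convert each endpoint to a unit vector on the sphere (x = cos φ cos λ, y = cos φ sin λ, z = sin φ).
The central angle between the endpoints is δ = arccos(p₁·p₂) ≈ 1.707 rad (97.8°).
Interpolate at f = 0.86 with slerp weights a = sin((1−f)δ)/sin δ ≈ 0.239, b = sin(fδ)/sin δ ≈ 1.004.
p = a·p₁ + b·p₂ ≈ (0.410, -0.856, -0.314); φ = arcsin(p_z) ≈ -18.31°, λ = atan2(p_y, p_x) ≈ -64.41°.

≈ 18°S, 64°W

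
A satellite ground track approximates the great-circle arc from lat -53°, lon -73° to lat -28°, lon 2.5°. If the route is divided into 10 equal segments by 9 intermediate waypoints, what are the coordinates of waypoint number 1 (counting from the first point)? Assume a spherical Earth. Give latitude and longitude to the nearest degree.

≈ lat -53°, lon -63°

From cos δ = sin φ₁ sin φ₂ + cos φ₁ cos φ₂ cos Δλ, the central angle is δ ≈ 1.038 rad (59.5°).
Interpolate at f = 1/10 with slerp weights a = sin((1−f)δ)/sin δ ≈ 0.934, b = sin(fδ)/sin δ ≈ 0.120.
p = a·p₁ + b·p₂ ≈ (0.270, -0.533, -0.802); φ = arcsin(p_z) ≈ -53.32°, λ = atan2(p_y, p_x) ≈ -63.09°.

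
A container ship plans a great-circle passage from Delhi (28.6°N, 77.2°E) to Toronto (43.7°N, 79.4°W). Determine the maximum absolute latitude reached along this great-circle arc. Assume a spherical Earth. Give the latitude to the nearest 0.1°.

The great circle lies in the plane with unit normal n̂ = (p₁ × p₂)/|p₁ × p₂|.
Here n̂_z ≈ -0.260; the vertex latitude is φ_max = arccos|n̂_z| ≈ 74.9°.
Check via Clairaut: cos φ_max = |cos φ₁| · sin C = cos(28.6°)·sin(17.3°) ≈ 0.260, again giving ≈ 74.9°.

≈ 74.9°N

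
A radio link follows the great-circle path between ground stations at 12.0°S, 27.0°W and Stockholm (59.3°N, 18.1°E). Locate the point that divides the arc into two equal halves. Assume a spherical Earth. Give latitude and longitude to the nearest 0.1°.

≈ 25.2°N, 11.9°W

Write both endpoints as unit vectors p₁, p₂ with components (cos φ cos λ, cos φ sin λ, sin φ).
The central angle between the endpoints is δ = arccos(p₁·p₂) ≈ 1.396 rad (80.0°).
Interpolate at f = 1/2 with slerp weights a = sin((1−f)δ)/sin δ ≈ 0.653, b = sin(fδ)/sin δ ≈ 0.653.
p = a·p₁ + b·p₂ ≈ (0.886, -0.186, 0.426); φ = arcsin(p_z) ≈ 25.18°, λ = atan2(p_y, p_x) ≈ -11.88°.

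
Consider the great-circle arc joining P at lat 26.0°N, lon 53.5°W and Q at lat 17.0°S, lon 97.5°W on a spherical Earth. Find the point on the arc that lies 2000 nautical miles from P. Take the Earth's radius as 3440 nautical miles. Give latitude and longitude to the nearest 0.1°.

≈ lat 2.7°N, lon 78.3°W

Convert each endpoint to a unit vector on the sphere (x = cos φ cos λ, y = cos φ sin λ, z = sin φ).
The central angle between the endpoints is δ = arccos(p₁·p₂) ≈ 1.059 rad (60.7°). The total great-circle distance is δ·R ≈ 1.059 × 3440 ≈ 3641 nmi, so the target fraction is f = 2000/3641 ≈ 0.549.
Interpolate at f ≈ 0.549 with slerp weights a = sin((1−f)δ)/sin δ ≈ 0.527, b = sin(fδ)/sin δ ≈ 0.630.
p = a·p₁ + b·p₂ ≈ (0.203, -0.978, 0.047); φ = arcsin(p_z) ≈ 2.68°, λ = atan2(p_y, p_x) ≈ -78.27°.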